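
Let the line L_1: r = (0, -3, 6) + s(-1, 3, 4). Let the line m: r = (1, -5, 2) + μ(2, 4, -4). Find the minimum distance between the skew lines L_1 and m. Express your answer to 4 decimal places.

Common perpendicular direction n = (-1, 3, 4) × (2, 4, -4) = (-28, 4, -10).
With w = (1, -5, 2) − (0, -3, 6) = (1, -2, -4), w · n = 4.
Distance = |w · n| / |n| = |4| / √900 ≈ 0.1333.

0.1333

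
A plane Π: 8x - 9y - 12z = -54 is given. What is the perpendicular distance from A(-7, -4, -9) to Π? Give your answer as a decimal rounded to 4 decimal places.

8.3529

n·A − d = (8)·(-7) + (-9)·(-4) + (-12)·(-9) − (-54) = 142; |n| = √289.
Distance = |142| / √289 = 142/√289 ≈ 8.3529.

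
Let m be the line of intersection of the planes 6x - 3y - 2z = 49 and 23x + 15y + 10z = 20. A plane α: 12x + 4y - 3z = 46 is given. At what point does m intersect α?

(5, -5, -2)

Direction of m: (6, -3, -2) × (23, 15, 10) = (0, -106, 159).
A point on m: solving the two plane equations with y = -7 gives (5, -7, 1).
Substitute r = (5, -7, 1) + t(0, -106, 159) into the plane: 29 + (-901)t = 46, so t = -1/53.
Intersection: (5, -7, 1) + (-1/53)·(0, -106, 159) = (5, -5, -2).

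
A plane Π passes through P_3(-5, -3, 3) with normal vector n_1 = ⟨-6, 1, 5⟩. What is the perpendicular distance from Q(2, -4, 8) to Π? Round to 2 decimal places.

2.29

Π: n_1·r = n_1·P_3 gives -6x + y + 5z = 42.
n·Q − d = (-6)·(2) + (1)·(-4) + (5)·(8) − 42 = -18; |n| = √62.
Distance = |-18| / √62 = 18/√62 ≈ 2.29.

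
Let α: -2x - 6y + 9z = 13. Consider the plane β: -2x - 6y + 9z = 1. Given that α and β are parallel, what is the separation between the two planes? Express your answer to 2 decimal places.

1.09

Same normal n = (-2, -6, 9) with |n| = √121; distance = |13 − 1| / |n| = 12/√121 ≈ 1.09.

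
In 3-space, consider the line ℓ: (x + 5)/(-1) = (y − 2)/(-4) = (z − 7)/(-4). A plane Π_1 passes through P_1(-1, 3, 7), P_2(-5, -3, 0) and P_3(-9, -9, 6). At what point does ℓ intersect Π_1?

ℓ has direction (-1, -4, -4) through (-5, 2, 7).
P_1P_2 = (-4, -6, -7), P_1P_3 = (-8, -12, -1); a normal to Π_1 is P_1P_2 × P_1P_3 = (-78, 52, 0).
Using P_1: Π_1 has equation -78x + 52y = 234.
Substitute r = (-5, 2, 7) + t(-1, -4, -4) into the plane: 494 + (-130)t = 234, so t = 2.
Intersection: (-5, 2, 7) + 2·(-1, -4, -4) = (-7, -6, -1).

(-7, -6, -1)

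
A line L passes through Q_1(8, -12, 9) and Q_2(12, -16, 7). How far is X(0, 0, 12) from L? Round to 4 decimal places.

A direction vector for L is Q_2 − Q_1 = (4, -4, -2).
Taking (8, -12, 9) on L with direction v = (4, -4, -2): w = X − (8, -12, 9) = (-8, 12, 3), and w × v = (-12, -4, -16).
Distance = |w × v| / |v| = √416 / √36 ≈ 3.3993.

3.3993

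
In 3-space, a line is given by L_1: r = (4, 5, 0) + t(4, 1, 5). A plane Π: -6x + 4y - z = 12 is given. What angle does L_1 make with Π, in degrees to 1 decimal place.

32.0

sin θ = |n·v| / (|n||v|) = |-25| / (√53 · √42) = 0.52988.
θ ≈ 32.0°.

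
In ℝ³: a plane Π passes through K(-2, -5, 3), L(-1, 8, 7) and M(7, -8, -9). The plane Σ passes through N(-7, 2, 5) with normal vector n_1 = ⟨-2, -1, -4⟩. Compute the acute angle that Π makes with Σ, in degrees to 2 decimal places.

35.71

KL = (1, 13, 4), KM = (9, -3, -12); a normal to Π is KL × KM = (-144, 48, -120).
Using K: Π has equation -144x + 48y - 120z = -312.
Σ: n_1·r = n_1·N gives -2x - y - 4z = -8.
cos θ = |n₁·n₂| / (|n₁||n₂|) = |720| / (√37440 · √21).
θ = arccos(0.81200) ≈ 35.71°.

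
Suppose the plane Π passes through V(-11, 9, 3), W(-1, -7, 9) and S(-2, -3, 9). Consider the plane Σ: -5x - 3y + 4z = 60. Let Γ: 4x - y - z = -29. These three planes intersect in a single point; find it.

VW = (10, -16, 6), VS = (9, -12, 6); a normal to Π is VW × VS = (-24, -6, 24).
Using V: Π has equation -24x - 6y + 24z = 282.
Solving the 3×3 linear system -24x - 6y + 24z = 282, -5x - 3y + 4z = 60, 4x - y - z = -29 (e.g. by elimination or Cramer's rule, determinant = 174) gives (-7, -3, 4).

(-7, -3, 4)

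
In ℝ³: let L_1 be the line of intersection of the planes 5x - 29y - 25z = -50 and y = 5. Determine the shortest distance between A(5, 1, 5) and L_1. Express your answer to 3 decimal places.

Direction of L_1: (5, -29, -25) × (0, 1, 0) = (25, 0, 5).
A point on L_1: solving the two plane equations with x = 4 gives (4, 5, -3).
Taking (4, 5, -3) on L_1 with direction v = (25, 0, 5): w = A − (4, 5, -3) = (1, -4, 8), and w × v = (-20, 195, 100).
Distance = |w × v| / |v| = √48425 / √650 ≈ 8.631.

8.631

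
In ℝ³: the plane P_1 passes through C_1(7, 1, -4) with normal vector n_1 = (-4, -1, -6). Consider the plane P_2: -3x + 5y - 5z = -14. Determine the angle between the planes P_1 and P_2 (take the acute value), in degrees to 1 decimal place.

48.6

P_1: n_1·r = n_1·C_1 gives -4x - y - 6z = -5.
cos θ = |n₁·n₂| / (|n₁||n₂|) = |37| / (√53 · √59).
θ = arccos(0.66166) ≈ 48.6°.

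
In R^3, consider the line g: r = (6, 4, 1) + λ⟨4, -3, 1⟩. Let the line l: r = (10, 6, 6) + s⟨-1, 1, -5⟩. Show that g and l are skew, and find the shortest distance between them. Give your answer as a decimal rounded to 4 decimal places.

Common perpendicular direction n = (4, -3, 1) × (-1, 1, -5) = (14, 19, 1).
With w = (10, 6, 6) − (6, 4, 1) = (4, 2, 5), w · n = 99.
Since n ≠ 0 the lines are not parallel, and w · n = 99 ≠ 0 so they do not intersect; hence they are skew.
Distance = |w · n| / |n| = |99| / √558 ≈ 4.1910.

4.1910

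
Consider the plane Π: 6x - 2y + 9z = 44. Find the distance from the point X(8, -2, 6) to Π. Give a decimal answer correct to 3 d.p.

5.636

n·X − d = (6)·(8) + (-2)·(-2) + (9)·(6) − 44 = 62; |n| = √121.
Distance = |62| / √121 = 62/√121 ≈ 5.636.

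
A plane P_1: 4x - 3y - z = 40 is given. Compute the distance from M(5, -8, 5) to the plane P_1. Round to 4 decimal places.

0.1961

n·M − d = (4)·(5) + (-3)·(-8) + (-1)·(5) − 40 = -1; |n| = √26.
Distance = |-1| / √26 = 1/√26 ≈ 0.1961.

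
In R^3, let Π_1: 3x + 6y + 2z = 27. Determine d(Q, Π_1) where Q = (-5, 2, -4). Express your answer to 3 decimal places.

n·Q − d = (3)·(-5) + (6)·(2) + (2)·(-4) − 27 = -38; |n| = √49.
Distance = |-38| / √49 = 38/√49 ≈ 5.429.

5.429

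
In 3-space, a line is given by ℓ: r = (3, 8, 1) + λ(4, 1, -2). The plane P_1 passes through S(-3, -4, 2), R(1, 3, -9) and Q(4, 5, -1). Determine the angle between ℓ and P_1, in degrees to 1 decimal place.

SR = (4, 7, -11), SQ = (7, 9, -3); a normal to P_1 is SR × SQ = (78, -65, -13).
Using S: P_1 has equation 78x - 65y - 13z = 0.
sin θ = |n·v| / (|n||v|) = |273| / (√10478 · √21) = 0.58199.
θ ≈ 35.6°.

35.6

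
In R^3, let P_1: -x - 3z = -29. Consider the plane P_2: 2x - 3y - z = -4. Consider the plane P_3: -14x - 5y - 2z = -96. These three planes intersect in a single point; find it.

(5, 2, 8)

Solving the 3×3 linear system -x - 3z = -29, 2x - 3y - z = -4, -14x - 5y - 2z = -96 (e.g. by elimination or Cramer's rule, determinant = 155) gives (5, 2, 8).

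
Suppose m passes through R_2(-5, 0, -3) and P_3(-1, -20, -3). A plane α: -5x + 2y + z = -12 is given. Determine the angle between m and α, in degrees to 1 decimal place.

32.5

A direction vector for m is P_3 − R_2 = (4, -20, 0).
sin θ = |n·v| / (|n||v|) = |-60| / (√30 · √416) = 0.53709.
θ ≈ 32.5°.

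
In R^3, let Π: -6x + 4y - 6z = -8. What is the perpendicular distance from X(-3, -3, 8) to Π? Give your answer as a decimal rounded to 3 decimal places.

3.624

n·X − d = (-6)·(-3) + (4)·(-3) + (-6)·(8) − (-8) = -34; |n| = √88.
Distance = |-34| / √88 = 34/√88 ≈ 3.624.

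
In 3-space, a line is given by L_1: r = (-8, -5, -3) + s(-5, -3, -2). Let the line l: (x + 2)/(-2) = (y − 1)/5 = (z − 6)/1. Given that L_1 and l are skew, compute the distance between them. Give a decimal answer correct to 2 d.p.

l has direction (-2, 5, 1) through (-2, 1, 6).
Common perpendicular direction n = (-5, -3, -2) × (-2, 5, 1) = (7, 9, -31).
With w = (-2, 1, 6) − (-8, -5, -3) = (6, 6, 9), w · n = -183.
Distance = |w · n| / |n| = |-183| / √1091 ≈ 5.54.

5.54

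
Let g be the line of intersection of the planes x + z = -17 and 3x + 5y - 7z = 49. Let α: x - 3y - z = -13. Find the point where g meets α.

Direction of g: (1, 0, 1) × (3, 5, -7) = (-5, 10, 5).
A point on g: solving the two plane equations with x = -15 gives (-15, 16, -2).
Substitute r = (-15, 16, -2) + t(-5, 10, 5) into the plane: -61 + (-40)t = -13, so t = -6/5.
Intersection: (-15, 16, -2) + (-6/5)·(-5, 10, 5) = (-9, 4, -8).

(-9, 4, -8)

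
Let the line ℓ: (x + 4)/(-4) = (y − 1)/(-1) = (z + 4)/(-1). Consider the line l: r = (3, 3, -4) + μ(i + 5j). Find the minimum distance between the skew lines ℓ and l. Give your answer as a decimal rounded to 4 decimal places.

ℓ has direction (-4, -1, -1) through (-4, 1, -4).
Common perpendicular direction n = (-4, -1, -1) × (1, 5, 0) = (5, -1, -19).
With w = (3, 3, -4) − (-4, 1, -4) = (7, 2, 0), w · n = 33.
Distance = |w · n| / |n| = |33| / √387 ≈ 1.6775.

1.6775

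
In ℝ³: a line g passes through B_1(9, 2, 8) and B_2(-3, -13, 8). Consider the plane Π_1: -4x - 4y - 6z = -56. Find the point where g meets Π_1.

A direction vector for g is B_2 − B_1 = (-12, -15, 0).
Substitute r = (9, 2, 8) + t(-12, -15, 0) into the plane: -92 + 108t = -56, so t = 1/3.
Intersection: (9, 2, 8) + (1/3)·(-12, -15, 0) = (5, -3, 8).

(5, -3, 8)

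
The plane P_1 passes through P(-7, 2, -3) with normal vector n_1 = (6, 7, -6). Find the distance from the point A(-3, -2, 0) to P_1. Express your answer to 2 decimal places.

2.00

P_1: n_1·r = n_1·P gives 6x + 7y - 6z = -10.
n·A − d = (6)·(-3) + (7)·(-2) + (-6)·(0) − (-10) = -22; |n| = √121.
Distance = |-22| / √121 = 22/√121 ≈ 2.00.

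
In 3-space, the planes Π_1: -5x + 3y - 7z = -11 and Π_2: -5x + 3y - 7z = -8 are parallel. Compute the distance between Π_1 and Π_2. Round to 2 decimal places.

0.33

Same normal n = (-5, 3, -7) with |n| = √83; distance = |-11 − (-8)| / |n| = 3/√83 ≈ 0.33.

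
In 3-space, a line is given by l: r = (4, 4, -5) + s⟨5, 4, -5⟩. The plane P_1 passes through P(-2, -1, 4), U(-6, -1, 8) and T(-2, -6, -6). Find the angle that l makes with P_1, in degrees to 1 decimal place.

23.7

PU = (-4, 0, 4), PT = (0, -5, -10); a normal to P_1 is PU × PT = (20, -40, 20).
Using P: P_1 has equation 20x - 40y + 20z = 80.
sin θ = |n·v| / (|n||v|) = |-160| / (√2400 · √66) = 0.40202.
θ ≈ 23.7°.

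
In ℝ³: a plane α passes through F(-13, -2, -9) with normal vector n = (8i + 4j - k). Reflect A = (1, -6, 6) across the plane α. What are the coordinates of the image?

(-15, -14, 8)

α: n·r = n·F gives 8x + 4y - z = -103.
λ = (n·A − d)/|n|² = (-22 − (-103))/81 = 1.
Reflection = A − 2λn = (1, -6, 6) − 2·(8, 4, -1) = (-15, -14, 8).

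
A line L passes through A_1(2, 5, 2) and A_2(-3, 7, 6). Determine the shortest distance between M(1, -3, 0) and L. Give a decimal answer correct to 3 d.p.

A direction vector for L is A_2 − A_1 = (-5, 2, 4).
Taking (2, 5, 2) on L with direction v = (-5, 2, 4): w = M − (2, 5, 2) = (-1, -8, -2), and w × v = (-28, 14, -42).
Distance = |w × v| / |v| = √2744 / √45 ≈ 7.809.

7.809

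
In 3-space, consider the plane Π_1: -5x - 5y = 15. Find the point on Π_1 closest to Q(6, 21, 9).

(-9, 6, 9)

Foot = Q − λn with λ = (n·Q − d)/|n|² = (-135 − 15)/50 = -3.
Foot = (6, 21, 9) − (-3)·(-5, -5, 0) = (-9, 6, 9).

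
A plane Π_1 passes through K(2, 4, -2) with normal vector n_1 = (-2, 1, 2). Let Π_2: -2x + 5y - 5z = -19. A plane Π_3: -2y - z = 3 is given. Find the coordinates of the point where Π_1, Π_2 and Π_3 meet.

(2, -2, 1)

Π_1: n_1·r = n_1·K gives -2x + y + 2z = -4.
Solving the 3×3 linear system -2x + y + 2z = -4, -2x + 5y - 5z = -19, -2y - z = 3 (e.g. by elimination or Cramer's rule, determinant = 36) gives (2, -2, 1).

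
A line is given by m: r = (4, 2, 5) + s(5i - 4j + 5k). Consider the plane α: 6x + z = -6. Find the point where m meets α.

(-1, 6, 0)

Substitute r = (4, 2, 5) + t(5, -4, 5) into the plane: 29 + 35t = -6, so t = -1.
Intersection: (4, 2, 5) + (-1)·(5, -4, 5) = (-1, 6, 0).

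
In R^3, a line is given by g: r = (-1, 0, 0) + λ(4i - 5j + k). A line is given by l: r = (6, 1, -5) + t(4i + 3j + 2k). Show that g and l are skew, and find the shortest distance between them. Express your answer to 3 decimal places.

Common perpendicular direction n = (4, -5, 1) × (4, 3, 2) = (-13, -4, 32).
With w = (6, 1, -5) − (-1, 0, 0) = (7, 1, -5), w · n = -255.
Since n ≠ 0 the lines are not parallel, and w · n = -255 ≠ 0 so they do not intersect; hence they are skew.
Distance = |w · n| / |n| = |-255| / √1209 ≈ 7.334.

7.334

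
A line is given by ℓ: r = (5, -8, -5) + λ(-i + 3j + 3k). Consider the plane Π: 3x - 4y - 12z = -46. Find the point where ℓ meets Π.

Substitute r = (5, -8, -5) + t(-1, 3, 3) into the plane: 107 + (-51)t = -46, so t = 3.
Intersection: (5, -8, -5) + 3·(-1, 3, 3) = (2, 1, 4).

(2, 1, 4)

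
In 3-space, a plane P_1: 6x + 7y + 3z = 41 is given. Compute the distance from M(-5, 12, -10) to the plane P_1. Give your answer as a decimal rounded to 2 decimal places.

1.75

n·M − d = (6)·(-5) + (7)·(12) + (3)·(-10) − 41 = -17; |n| = √94.
Distance = |-17| / √94 = 17/√94 ≈ 1.75.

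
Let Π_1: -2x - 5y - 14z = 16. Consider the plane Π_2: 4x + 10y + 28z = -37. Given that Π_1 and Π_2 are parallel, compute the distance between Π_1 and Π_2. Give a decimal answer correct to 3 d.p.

0.167

Rescale Π_2 by 1/(-2): -2x - 5y - 14z = 37/2. Then distance = |16 − (37/2)| / √225 ≈ 0.167.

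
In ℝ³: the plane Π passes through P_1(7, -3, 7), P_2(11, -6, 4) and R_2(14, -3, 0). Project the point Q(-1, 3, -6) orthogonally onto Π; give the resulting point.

(8, 6, 3)

P_1P_2 = (4, -3, -3), P_1R_2 = (7, 0, -7); a normal to Π is P_1P_2 × P_1R_2 = (21, 7, 21).
Using P_1: Π has equation 21x + 7y + 21z = 273.
Foot = Q − λn with λ = (n·Q − d)/|n|² = (-126 − 273)/931 = -3/7.
Foot = (-1, 3, -6) − (-3/7)·(21, 7, 21) = (8, 6, 3).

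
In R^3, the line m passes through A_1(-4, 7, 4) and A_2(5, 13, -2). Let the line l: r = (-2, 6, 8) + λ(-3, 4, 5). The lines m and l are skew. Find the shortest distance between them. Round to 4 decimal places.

A direction vector for m is A_2 − A_1 = (9, 6, -6).
Common perpendicular direction n = (9, 6, -6) × (-3, 4, 5) = (54, -27, 54).
With w = (-2, 6, 8) − (-4, 7, 4) = (2, -1, 4), w · n = 351.
Distance = |w · n| / |n| = |351| / √6561 ≈ 4.3333.

4.3333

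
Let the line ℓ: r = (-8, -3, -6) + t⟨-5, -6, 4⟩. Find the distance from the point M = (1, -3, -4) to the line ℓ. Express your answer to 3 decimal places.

8.199

Taking (-8, -3, -6) on ℓ with direction v = (-5, -6, 4): w = M − (-8, -3, -6) = (9, 0, 2), and w × v = (12, -46, -54).
Distance = |w × v| / |v| = √5176 / √77 ≈ 8.199.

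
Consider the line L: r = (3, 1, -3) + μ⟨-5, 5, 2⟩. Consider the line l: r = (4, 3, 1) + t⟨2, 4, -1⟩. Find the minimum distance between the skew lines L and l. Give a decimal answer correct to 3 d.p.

Common perpendicular direction n = (-5, 5, 2) × (2, 4, -1) = (-13, -1, -30).
With w = (4, 3, 1) − (3, 1, -3) = (1, 2, 4), w · n = -135.
Distance = |w · n| / |n| = |-135| / √1070 ≈ 4.127.

4.127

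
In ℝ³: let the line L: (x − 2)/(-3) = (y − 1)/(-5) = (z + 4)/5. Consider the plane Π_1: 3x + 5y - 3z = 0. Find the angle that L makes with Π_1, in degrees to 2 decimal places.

76.61

L has direction (-3, -5, 5) through (2, 1, -4).
sin θ = |n·v| / (|n||v|) = |-49| / (√43 · √59) = 0.97283.
θ ≈ 76.61°.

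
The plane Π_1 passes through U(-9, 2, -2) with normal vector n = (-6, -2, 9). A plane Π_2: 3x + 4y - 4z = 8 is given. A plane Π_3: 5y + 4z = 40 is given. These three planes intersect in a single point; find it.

(-8, 8, 0)

Π_1: n·r = n·U gives -6x - 2y + 9z = 32.
Solving the 3×3 linear system -6x - 2y + 9z = 32, 3x + 4y - 4z = 8, 5y + 4z = 40 (e.g. by elimination or Cramer's rule, determinant = -57) gives (-8, 8, 0).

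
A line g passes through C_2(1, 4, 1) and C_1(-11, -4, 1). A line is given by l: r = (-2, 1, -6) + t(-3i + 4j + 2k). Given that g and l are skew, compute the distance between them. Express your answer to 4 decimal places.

A direction vector for g is C_1 − C_2 = (-12, -8, 0).
Common perpendicular direction n = (-12, -8, 0) × (-3, 4, 2) = (-16, 24, -72).
With w = (-2, 1, -6) − (1, 4, 1) = (-3, -3, -7), w · n = 480.
Distance = |w · n| / |n| = |480| / √6016 ≈ 6.1885.

6.1885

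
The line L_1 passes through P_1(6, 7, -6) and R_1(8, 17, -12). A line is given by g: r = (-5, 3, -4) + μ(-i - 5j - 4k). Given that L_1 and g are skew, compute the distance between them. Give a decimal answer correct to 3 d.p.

10.002

A direction vector for L_1 is R_1 − P_1 = (2, 10, -6).
Common perpendicular direction n = (2, 10, -6) × (-1, -5, -4) = (-70, 14, 0).
With w = (-5, 3, -4) − (6, 7, -6) = (-11, -4, 2), w · n = 714.
Distance = |w · n| / |n| = |714| / √5096 ≈ 10.002.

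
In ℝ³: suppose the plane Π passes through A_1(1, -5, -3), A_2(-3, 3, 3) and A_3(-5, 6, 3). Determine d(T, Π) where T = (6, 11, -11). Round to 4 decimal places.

14.2727

A_1A_2 = (-4, 8, 6), A_1A_3 = (-6, 11, 6); a normal to Π is A_1A_2 × A_1A_3 = (-18, -12, 4).
Using A_1: Π has equation -18x - 12y + 4z = 30.
n·T − d = (-18)·(6) + (-12)·(11) + (4)·(-11) − 30 = -314; |n| = √484.
Distance = |-314| / √484 = 314/√484 ≈ 14.2727.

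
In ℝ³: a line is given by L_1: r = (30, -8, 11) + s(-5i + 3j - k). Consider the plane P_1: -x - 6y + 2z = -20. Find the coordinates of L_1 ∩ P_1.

(10, 4, 7)

Substitute r = (30, -8, 11) + t(-5, 3, -1) into the plane: 40 + (-15)t = -20, so t = 4.
Intersection: (30, -8, 11) + 4·(-5, 3, -1) = (10, 4, 7).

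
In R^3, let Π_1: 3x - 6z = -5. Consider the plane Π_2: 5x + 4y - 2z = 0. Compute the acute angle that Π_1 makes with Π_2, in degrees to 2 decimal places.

cos θ = |n₁·n₂| / (|n₁||n₂|) = |27| / (√45 · √45).
θ = arccos(0.60000) ≈ 53.13°.

53.13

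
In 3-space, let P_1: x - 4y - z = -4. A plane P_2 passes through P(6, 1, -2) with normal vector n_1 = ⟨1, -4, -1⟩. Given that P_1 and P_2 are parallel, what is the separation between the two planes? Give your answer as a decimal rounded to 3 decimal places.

1.886

P_2: n_1·r = n_1·P gives x - 4y - z = 4.
Same normal n = (1, -4, -1) with |n| = √18; distance = |-4 − 4| / |n| = 8/√18 ≈ 1.886.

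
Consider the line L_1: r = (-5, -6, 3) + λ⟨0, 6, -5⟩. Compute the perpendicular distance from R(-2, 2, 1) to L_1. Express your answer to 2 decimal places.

Taking (-5, -6, 3) on L_1 with direction v = (0, 6, -5): w = R − (-5, -6, 3) = (3, 8, -2), and w × v = (-28, 15, 18).
Distance = |w × v| / |v| = √1333 / √61 ≈ 4.67.

4.67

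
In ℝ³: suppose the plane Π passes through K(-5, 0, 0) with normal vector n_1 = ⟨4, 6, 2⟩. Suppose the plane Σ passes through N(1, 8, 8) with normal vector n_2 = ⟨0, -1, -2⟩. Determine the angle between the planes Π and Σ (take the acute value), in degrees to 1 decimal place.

53.3

Π: n_1·r = n_1·K gives 4x + 6y + 2z = -20.
Σ: n_2·r = n_2·N gives -y - 2z = -24.
cos θ = |n₁·n₂| / (|n₁||n₂|) = |-10| / (√56 · √5).
θ = arccos(0.59761) ≈ 53.3°.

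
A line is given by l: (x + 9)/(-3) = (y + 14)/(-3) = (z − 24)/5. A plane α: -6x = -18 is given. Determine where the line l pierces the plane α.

l has direction (-3, -3, 5) through (-9, -14, 24).
Substitute r = (-9, -14, 24) + t(-3, -3, 5) into the plane: 54 + 18t = -18, so t = -4.
Intersection: (-9, -14, 24) + (-4)·(-3, -3, 5) = (3, -2, 4).

(3, -2, 4)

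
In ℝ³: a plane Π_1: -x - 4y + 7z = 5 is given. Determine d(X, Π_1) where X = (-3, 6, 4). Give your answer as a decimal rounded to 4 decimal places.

n·X − d = (-1)·(-3) + (-4)·(6) + (7)·(4) − 5 = 2; |n| = √66.
Distance = |2| / √66 = 2/√66 ≈ 0.2462.

0.2462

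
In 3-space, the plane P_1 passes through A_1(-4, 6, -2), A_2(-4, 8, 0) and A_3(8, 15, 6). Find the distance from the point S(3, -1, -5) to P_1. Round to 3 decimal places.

3.235

A_1A_2 = (0, 2, 2), A_1A_3 = (12, 9, 8); a normal to P_1 is A_1A_2 × A_1A_3 = (-2, 24, -24).
Using A_1: P_1 has equation -2x + 24y - 24z = 200.
n·S − d = (-2)·(3) + (24)·(-1) + (-24)·(-5) − 200 = -110; |n| = √1156.
Distance = |-110| / √1156 = 110/√1156 ≈ 3.235.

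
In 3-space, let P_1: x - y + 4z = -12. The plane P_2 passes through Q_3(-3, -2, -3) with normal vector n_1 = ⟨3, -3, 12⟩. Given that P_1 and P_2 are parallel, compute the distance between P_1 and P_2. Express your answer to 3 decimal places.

P_2: n_1·r = n_1·Q_3 gives 3x - 3y + 12z = -39.
Rescale P_2 by 1/3: x - y + 4z = -13. Then distance = |-12 − (-13)| / √18 ≈ 0.236.

0.236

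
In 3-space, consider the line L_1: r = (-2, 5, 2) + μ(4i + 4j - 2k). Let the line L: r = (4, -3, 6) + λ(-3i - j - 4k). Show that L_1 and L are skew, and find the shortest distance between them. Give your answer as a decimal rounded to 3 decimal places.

Common perpendicular direction n = (4, 4, -2) × (-3, -1, -4) = (-18, 22, 8).
With w = (4, -3, 6) − (-2, 5, 2) = (6, -8, 4), w · n = -252.
Since n ≠ 0 the lines are not parallel, and w · n = -252 ≠ 0 so they do not intersect; hence they are skew.
Distance = |w · n| / |n| = |-252| / √872 ≈ 8.534.

8.534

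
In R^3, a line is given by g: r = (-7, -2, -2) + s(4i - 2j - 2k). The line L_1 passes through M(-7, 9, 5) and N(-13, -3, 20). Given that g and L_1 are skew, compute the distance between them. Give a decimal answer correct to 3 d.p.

A direction vector for L_1 is N − M = (-6, -12, 15).
Common perpendicular direction n = (4, -2, -2) × (-6, -12, 15) = (-54, -48, -60).
With w = (-7, 9, 5) − (-7, -2, -2) = (0, 11, 7), w · n = -948.
Distance = |w · n| / |n| = |-948| / √8820 ≈ 10.094.

10.094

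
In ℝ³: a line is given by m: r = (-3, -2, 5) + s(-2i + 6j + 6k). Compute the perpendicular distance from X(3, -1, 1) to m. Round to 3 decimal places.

6.415

Taking (-3, -2, 5) on m with direction v = (-2, 6, 6): w = X − (-3, -2, 5) = (6, 1, -4), and w × v = (30, -28, 38).
Distance = |w × v| / |v| = √3128 / √76 ≈ 6.415.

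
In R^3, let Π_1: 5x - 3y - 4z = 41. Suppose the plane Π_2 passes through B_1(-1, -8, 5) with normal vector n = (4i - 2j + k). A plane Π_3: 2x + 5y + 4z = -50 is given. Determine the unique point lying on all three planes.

Π_2: n·r = n·B_1 gives 4x - 2y + z = 17.
Solving the 3×3 linear system 5x - 3y - 4z = 41, 4x - 2y + z = 17, 2x + 5y + 4z = -50 (e.g. by elimination or Cramer's rule, determinant = -119) gives (1, -8, -3).

(1, -8, -3)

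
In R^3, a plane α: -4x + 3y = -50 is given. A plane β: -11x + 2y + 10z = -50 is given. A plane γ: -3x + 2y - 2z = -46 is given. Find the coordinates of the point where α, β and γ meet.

(8, -6, 5)

Solving the 3×3 linear system -4x + 3y = -50, -11x + 2y + 10z = -50, -3x + 2y - 2z = -46 (e.g. by elimination or Cramer's rule, determinant = -60) gives (8, -6, 5).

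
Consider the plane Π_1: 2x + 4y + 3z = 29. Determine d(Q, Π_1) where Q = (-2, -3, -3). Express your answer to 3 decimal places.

10.028

n·Q − d = (2)·(-2) + (4)·(-3) + (3)·(-3) − 29 = -54; |n| = √29.
Distance = |-54| / √29 = 54/√29 ≈ 10.028.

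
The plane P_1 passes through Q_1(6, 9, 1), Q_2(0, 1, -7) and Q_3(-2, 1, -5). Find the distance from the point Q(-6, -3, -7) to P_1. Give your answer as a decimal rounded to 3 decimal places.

0.444

Q_1Q_2 = (-6, -8, -8), Q_1Q_3 = (-8, -8, -6); a normal to P_1 is Q_1Q_2 × Q_1Q_3 = (-16, 28, -16).
Using Q_1: P_1 has equation -16x + 28y - 16z = 140.
n·Q − d = (-16)·(-6) + (28)·(-3) + (-16)·(-7) − 140 = -16; |n| = √1296.
Distance = |-16| / √1296 = 16/√1296 ≈ 0.444.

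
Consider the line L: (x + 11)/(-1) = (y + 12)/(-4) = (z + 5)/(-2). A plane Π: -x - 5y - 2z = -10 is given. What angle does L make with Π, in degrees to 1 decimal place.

84.9

L has direction (-1, -4, -2) through (-11, -12, -5).
sin θ = |n·v| / (|n||v|) = |25| / (√30 · √21) = 0.99602.
θ ≈ 84.9°.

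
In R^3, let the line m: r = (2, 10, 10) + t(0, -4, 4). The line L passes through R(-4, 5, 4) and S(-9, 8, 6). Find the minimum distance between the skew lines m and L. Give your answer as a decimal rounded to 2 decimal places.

A direction vector for L is S − R = (-5, 3, 2).
Common perpendicular direction n = (0, -4, 4) × (-5, 3, 2) = (-20, -20, -20).
With w = (-4, 5, 4) − (2, 10, 10) = (-6, -5, -6), w · n = 340.
Distance = |w · n| / |n| = |340| / √1200 ≈ 9.81.

9.81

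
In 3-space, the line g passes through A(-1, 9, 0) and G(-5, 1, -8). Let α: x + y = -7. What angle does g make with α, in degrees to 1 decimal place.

A direction vector for g is G − A = (-4, -8, -8).
sin θ = |n·v| / (|n||v|) = |-12| / (√2 · √144) = 0.70711.
θ ≈ 45.0°.

45.0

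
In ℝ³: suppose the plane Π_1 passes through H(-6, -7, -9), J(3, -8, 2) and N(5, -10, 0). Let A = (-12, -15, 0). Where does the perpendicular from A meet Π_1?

HJ = (9, -1, 11), HN = (11, -3, 9); a normal to Π_1 is HJ × HN = (24, 40, -16).
Using H: Π_1 has equation 24x + 40y - 16z = -280.
Foot = A − λn with λ = (n·A − d)/|n|² = (-888 − (-280))/2432 = -1/4.
Foot = (-12, -15, 0) − (-1/4)·(24, 40, -16) = (-6, -5, -4).

(-6, -5, -4)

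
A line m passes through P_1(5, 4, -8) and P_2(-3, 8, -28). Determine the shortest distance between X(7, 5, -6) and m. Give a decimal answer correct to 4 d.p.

1.8348

A direction vector for m is P_2 − P_1 = (-8, 4, -20).
Taking (5, 4, -8) on m with direction v = (-8, 4, -20): w = X − (5, 4, -8) = (2, 1, 2), and w × v = (-28, 24, 16).
Distance = |w × v| / |v| = √1616 / √480 ≈ 1.8348.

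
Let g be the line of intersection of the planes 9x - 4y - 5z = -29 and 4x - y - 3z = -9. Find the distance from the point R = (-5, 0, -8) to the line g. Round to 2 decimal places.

2.94

Direction of g: (9, -4, -5) × (4, -1, -3) = (7, 7, 7).
A point on g: solving the two plane equations with x = -2 gives (-2, 4, -1).
Taking (-2, 4, -1) on g with direction v = (7, 7, 7): w = R − (-2, 4, -1) = (-3, -4, -7), and w × v = (21, -28, 7).
Distance = |w × v| / |v| = √1274 / √147 ≈ 2.94.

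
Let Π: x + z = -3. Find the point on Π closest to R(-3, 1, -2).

(-2, 1, -1)

Foot = R − λn with λ = (n·R − d)/|n|² = (-5 − (-3))/2 = -1.
Foot = (-3, 1, -2) − (-1)·(1, 0, 1) = (-2, 1, -1).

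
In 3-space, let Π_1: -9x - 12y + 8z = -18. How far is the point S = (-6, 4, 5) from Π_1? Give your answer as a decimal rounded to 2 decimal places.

n·S − d = (-9)·(-6) + (-12)·(4) + (8)·(5) − (-18) = 64; |n| = √289.
Distance = |64| / √289 = 64/√289 ≈ 3.76.

3.76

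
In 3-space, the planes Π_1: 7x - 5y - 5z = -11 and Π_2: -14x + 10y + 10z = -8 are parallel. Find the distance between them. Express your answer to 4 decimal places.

Rescale Π_2 by 1/(-2): 7x - 5y - 5z = 4. Then distance = |-11 − 4| / √99 ≈ 1.5076.

1.5076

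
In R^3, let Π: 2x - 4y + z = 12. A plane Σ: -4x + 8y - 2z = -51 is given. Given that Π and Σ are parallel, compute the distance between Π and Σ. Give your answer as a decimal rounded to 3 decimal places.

2.946

Rescale Σ by 1/(-2): 2x - 4y + z = 51/2. Then distance = |12 − (51/2)| / √21 ≈ 2.946.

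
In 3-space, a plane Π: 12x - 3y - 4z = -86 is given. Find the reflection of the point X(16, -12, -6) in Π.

(-32, 0, 10)

λ = (n·X − d)/|n|² = (252 − (-86))/169 = 2.
Reflection = X − 2λn = (16, -12, -6) − 4·(12, -3, -4) = (-32, 0, 10).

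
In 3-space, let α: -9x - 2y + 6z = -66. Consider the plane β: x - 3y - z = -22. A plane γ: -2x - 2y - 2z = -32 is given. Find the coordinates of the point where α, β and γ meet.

(6, 9, 1)

Solving the 3×3 linear system -9x - 2y + 6z = -66, x - 3y - z = -22, -2x - 2y - 2z = -32 (e.g. by elimination or Cramer's rule, determinant = -92) gives (6, 9, 1).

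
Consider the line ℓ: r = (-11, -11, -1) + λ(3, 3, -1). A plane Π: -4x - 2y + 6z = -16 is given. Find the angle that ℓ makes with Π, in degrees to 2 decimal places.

sin θ = |n·v| / (|n||v|) = |-24| / (√56 · √19) = 0.73577.
θ ≈ 47.37°.

47.37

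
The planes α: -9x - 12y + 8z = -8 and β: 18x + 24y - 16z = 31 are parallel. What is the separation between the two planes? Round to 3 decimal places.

Rescale β by 1/(-2): -9x - 12y + 8z = -31/2. Then distance = |-8 − (-31/2)| / √289 ≈ 0.441.

0.441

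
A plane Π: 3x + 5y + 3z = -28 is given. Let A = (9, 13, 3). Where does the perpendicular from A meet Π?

Foot = A − λn with λ = (n·A − d)/|n|² = (101 − (-28))/43 = 3.
Foot = (9, 13, 3) − 3·(3, 5, 3) = (0, -2, -6).

(0, -2, -6)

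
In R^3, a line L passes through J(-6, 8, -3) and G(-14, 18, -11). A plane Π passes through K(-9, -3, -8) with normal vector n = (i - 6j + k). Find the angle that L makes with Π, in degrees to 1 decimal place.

A direction vector for L is G − J = (-8, 10, -8).
Π: n·r = n·K gives x - 6y + z = 1.
sin θ = |n·v| / (|n||v|) = |-76| / (√38 · √228) = 0.81650.
θ ≈ 54.7°.

54.7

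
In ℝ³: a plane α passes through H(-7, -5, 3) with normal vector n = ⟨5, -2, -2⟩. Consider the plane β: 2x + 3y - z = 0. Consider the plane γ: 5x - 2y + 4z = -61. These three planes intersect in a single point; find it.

(-7, 3, -5)

α: n·r = n·H gives 5x - 2y - 2z = -31.
Solving the 3×3 linear system 5x - 2y - 2z = -31, 2x + 3y - z = 0, 5x - 2y + 4z = -61 (e.g. by elimination or Cramer's rule, determinant = 114) gives (-7, 3, -5).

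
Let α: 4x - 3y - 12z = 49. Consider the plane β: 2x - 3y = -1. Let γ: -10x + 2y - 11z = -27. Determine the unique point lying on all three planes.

(7, 5, -3)

Solving the 3×3 linear system 4x - 3y - 12z = 49, 2x - 3y = -1, -10x + 2y - 11z = -27 (e.g. by elimination or Cramer's rule, determinant = 378) gives (7, 5, -3).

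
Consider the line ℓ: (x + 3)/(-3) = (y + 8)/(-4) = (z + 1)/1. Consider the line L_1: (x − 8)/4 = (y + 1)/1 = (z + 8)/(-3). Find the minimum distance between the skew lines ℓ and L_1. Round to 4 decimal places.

0.2817

ℓ has direction (-3, -4, 1) through (-3, -8, -1).
L_1 has direction (4, 1, -3) through (8, -1, -8).
Common perpendicular direction n = (-3, -4, 1) × (4, 1, -3) = (11, -5, 13).
With w = (8, -1, -8) − (-3, -8, -1) = (11, 7, -7), w · n = -5.
Distance = |w · n| / |n| = |-5| / √315 ≈ 0.2817.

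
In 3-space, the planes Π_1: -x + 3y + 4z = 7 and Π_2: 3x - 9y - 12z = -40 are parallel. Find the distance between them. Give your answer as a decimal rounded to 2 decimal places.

Rescale Π_2 by 1/(-3): -x + 3y + 4z = 40/3. Then distance = |7 − (40/3)| / √26 ≈ 1.24.

1.24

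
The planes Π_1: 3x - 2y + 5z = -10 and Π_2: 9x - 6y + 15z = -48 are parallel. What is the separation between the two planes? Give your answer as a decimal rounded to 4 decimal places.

0.9733

Rescale Π_2 by 1/3: 3x - 2y + 5z = -16. Then distance = |-10 − (-16)| / √38 ≈ 0.9733.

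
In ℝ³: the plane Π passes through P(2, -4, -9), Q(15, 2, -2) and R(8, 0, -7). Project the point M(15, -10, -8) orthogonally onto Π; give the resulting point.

PQ = (13, 6, 7), PR = (6, 4, 2); a normal to Π is PQ × PR = (-16, 16, 16).
Using P: Π has equation -16x + 16y + 16z = -240.
Foot = M − λn with λ = (n·M − d)/|n|² = (-528 − (-240))/768 = -3/8.
Foot = (15, -10, -8) − (-3/8)·(-16, 16, 16) = (9, -4, -2).

(9, -4, -2)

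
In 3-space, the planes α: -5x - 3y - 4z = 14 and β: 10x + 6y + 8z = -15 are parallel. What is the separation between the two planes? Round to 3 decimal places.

Rescale β by 1/(-2): -5x - 3y - 4z = 15/2. Then distance = |14 − (15/2)| / √50 ≈ 0.919.

0.919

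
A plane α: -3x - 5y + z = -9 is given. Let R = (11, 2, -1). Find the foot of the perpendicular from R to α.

Foot = R − λn with λ = (n·R − d)/|n|² = (-44 − (-9))/35 = -1.
Foot = (11, 2, -1) − (-1)·(-3, -5, 1) = (8, -3, 0).

(8, -3, 0)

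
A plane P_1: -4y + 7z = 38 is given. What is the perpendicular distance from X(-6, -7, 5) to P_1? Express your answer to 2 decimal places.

n·X − d = (0)·(-6) + (-4)·(-7) + (7)·(5) − 38 = 25; |n| = √65.
Distance = |25| / √65 = 25/√65 ≈ 3.10.

3.10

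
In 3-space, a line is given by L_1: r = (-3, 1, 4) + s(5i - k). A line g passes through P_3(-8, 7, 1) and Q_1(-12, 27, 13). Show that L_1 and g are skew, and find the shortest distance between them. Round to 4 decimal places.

A direction vector for g is Q_1 − P_3 = (-4, 20, 12).
Common perpendicular direction n = (5, 0, -1) × (-4, 20, 12) = (20, -56, 100).
With w = (-8, 7, 1) − (-3, 1, 4) = (-5, 6, -3), w · n = -736.
Since n ≠ 0 the lines are not parallel, and w · n = -736 ≠ 0 so they do not intersect; hence they are skew.
Distance = |w · n| / |n| = |-736| / √13536 ≈ 6.3261.

6.3261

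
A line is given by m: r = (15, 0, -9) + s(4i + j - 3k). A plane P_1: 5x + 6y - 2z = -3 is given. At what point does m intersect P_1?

Substitute r = (15, 0, -9) + t(4, 1, -3) into the plane: 93 + 32t = -3, so t = -3.
Intersection: (15, 0, -9) + (-3)·(4, 1, -3) = (3, -3, 0).

(3, -3, 0)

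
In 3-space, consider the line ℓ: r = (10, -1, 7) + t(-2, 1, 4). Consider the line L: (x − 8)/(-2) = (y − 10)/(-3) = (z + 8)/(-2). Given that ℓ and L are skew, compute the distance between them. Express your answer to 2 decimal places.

15.50

L has direction (-2, -3, -2) through (8, 10, -8).
Common perpendicular direction n = (-2, 1, 4) × (-2, -3, -2) = (10, -12, 8).
With w = (8, 10, -8) − (10, -1, 7) = (-2, 11, -15), w · n = -272.
Distance = |w · n| / |n| = |-272| / √308 ≈ 15.50.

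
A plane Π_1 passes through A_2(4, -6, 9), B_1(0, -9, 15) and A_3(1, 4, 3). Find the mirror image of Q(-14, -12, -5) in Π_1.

(10, 12, 23)

A_2B_1 = (-4, -3, 6), A_2A_3 = (-3, 10, -6); a normal to Π_1 is A_2B_1 × A_2A_3 = (-42, -42, -49).
Using A_2: Π_1 has equation -42x - 42y - 49z = -357.
λ = (n·Q − d)/|n|² = (1337 − (-357))/5929 = 2/7.
Reflection = Q − 2λn = (-14, -12, -5) − (4/7)·(-42, -42, -49) = (10, 12, 23).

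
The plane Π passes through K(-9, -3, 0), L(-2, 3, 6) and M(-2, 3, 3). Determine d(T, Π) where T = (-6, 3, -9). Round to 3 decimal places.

KL = (7, 6, 6), KM = (7, 6, 3); a normal to Π is KL × KM = (-18, 21, 0).
Using K: Π has equation -18x + 21y = 99.
n·T − d = (-18)·(-6) + (21)·(3) + (0)·(-9) − 99 = 72; |n| = √765.
Distance = |72| / √765 = 72/√765 ≈ 2.603.

2.603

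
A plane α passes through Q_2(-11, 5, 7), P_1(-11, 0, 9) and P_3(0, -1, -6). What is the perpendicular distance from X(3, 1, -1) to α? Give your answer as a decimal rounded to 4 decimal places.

Q_2P_1 = (0, -5, 2), Q_2P_3 = (11, -6, -13); a normal to α is Q_2P_1 × Q_2P_3 = (77, 22, 55).
Using Q_2: α has equation 77x + 22y + 55z = -352.
n·X − d = (77)·(3) + (22)·(1) + (55)·(-1) − (-352) = 550; |n| = √9438.
Distance = |550| / √9438 = 550/√9438 ≈ 5.6614.

5.6614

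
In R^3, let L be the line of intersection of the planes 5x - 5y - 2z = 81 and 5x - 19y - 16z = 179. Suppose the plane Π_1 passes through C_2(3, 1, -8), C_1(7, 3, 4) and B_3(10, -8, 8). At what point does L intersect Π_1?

Direction of L: (5, -5, -2) × (5, -19, -16) = (42, 70, -70).
A point on L: solving the two plane equations with x = 17 gives (17, 6, -13).
C_2C_1 = (4, 2, 12), C_2B_3 = (7, -9, 16); a normal to Π_1 is C_2C_1 × C_2B_3 = (140, 20, -50).
Using C_2: Π_1 has equation 140x + 20y - 50z = 840.
Substitute r = (17, 6, -13) + t(42, 70, -70) into the plane: 3150 + 10780t = 840, so t = -3/14.
Intersection: (17, 6, -13) + (-3/14)·(42, 70, -70) = (8, -9, 2).

(8, -9, 2)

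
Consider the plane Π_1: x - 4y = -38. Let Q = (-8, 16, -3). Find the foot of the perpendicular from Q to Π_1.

(-6, 8, -3)

Foot = Q − λn with λ = (n·Q − d)/|n|² = (-72 − (-38))/17 = -2.
Foot = (-8, 16, -3) − (-2)·(1, -4, 0) = (-6, 8, -3).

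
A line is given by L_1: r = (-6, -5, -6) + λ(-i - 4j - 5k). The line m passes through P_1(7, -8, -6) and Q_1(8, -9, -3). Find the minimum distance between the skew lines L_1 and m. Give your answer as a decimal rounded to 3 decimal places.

A direction vector for m is Q_1 − P_1 = (1, -1, 3).
Common perpendicular direction n = (-1, -4, -5) × (1, -1, 3) = (-17, -2, 5).
With w = (7, -8, -6) − (-6, -5, -6) = (13, -3, 0), w · n = -215.
Distance = |w · n| / |n| = |-215| / √318 ≈ 12.057.

12.057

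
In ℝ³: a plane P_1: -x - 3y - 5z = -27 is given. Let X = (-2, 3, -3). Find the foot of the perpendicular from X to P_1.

Foot = X − λn with λ = (n·X − d)/|n|² = (8 − (-27))/35 = 1.
Foot = (-2, 3, -3) − 1·(-1, -3, -5) = (-1, 6, 2).

(-1, 6, 2)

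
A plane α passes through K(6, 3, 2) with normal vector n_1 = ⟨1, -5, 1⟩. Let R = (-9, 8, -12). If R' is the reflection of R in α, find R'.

α: n_1·r = n_1·K gives x - 5y + z = -7.
λ = (n·R − d)/|n|² = (-61 − (-7))/27 = -2.
Reflection = R − 2λn = (-9, 8, -12) − (-4)·(1, -5, 1) = (-5, -12, -8).

(-5, -12, -8)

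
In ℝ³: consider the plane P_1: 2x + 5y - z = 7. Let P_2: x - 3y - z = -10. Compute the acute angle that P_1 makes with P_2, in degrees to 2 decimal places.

cos θ = |n₁·n₂| / (|n₁||n₂|) = |-12| / (√30 · √11).
θ = arccos(0.66058) ≈ 48.66°.

48.66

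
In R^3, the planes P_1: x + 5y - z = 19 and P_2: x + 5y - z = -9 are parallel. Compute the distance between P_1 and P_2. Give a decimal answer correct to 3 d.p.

Same normal n = (1, 5, -1) with |n| = √27; distance = |19 − (-9)| / |n| = 28/√27 ≈ 5.389.

5.389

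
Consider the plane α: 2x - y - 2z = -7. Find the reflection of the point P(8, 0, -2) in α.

λ = (n·P − d)/|n|² = (20 − (-7))/9 = 3.
Reflection = P − 2λn = (8, 0, -2) − 6·(2, -1, -2) = (-4, 6, 10).

(-4, 6, 10)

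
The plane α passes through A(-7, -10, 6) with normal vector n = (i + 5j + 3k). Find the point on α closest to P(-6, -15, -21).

(-3, 0, -12)

α: n·r = n·A gives x + 5y + 3z = -39.
Foot = P − λn with λ = (n·P − d)/|n|² = (-144 − (-39))/35 = -3.
Foot = (-6, -15, -21) − (-3)·(1, 5, 3) = (-3, 0, -12).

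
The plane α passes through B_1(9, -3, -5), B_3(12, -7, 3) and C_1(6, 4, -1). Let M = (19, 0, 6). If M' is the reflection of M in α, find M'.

(3, -8, 8)

B_1B_3 = (3, -4, 8), B_1C_1 = (-3, 7, 4); a normal to α is B_1B_3 × B_1C_1 = (-72, -36, 9).
Using B_1: α has equation -72x - 36y + 9z = -585.
λ = (n·M − d)/|n|² = (-1314 − (-585))/6561 = -1/9.
Reflection = M − 2λn = (19, 0, 6) − (-2/9)·(-72, -36, 9) = (3, -8, 8).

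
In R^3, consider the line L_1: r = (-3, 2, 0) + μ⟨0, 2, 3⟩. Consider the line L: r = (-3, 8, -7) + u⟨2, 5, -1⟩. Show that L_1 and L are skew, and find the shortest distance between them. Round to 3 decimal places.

Common perpendicular direction n = (0, 2, 3) × (2, 5, -1) = (-17, 6, -4).
With w = (-3, 8, -7) − (-3, 2, 0) = (0, 6, -7), w · n = 64.
Since n ≠ 0 the lines are not parallel, and w · n = 64 ≠ 0 so they do not intersect; hence they are skew.
Distance = |w · n| / |n| = |64| / √341 ≈ 3.466.

3.466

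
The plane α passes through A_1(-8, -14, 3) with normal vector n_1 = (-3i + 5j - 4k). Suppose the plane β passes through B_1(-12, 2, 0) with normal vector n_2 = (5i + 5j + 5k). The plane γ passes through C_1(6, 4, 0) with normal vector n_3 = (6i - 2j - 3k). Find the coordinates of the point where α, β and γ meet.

α: n_1·r = n_1·A_1 gives -3x + 5y - 4z = -58.
β: n_2·r = n_2·B_1 gives 5x + 5y + 5z = -50.
γ: n_3·r = n_3·C_1 gives 6x - 2y - 3z = 28.
Solving the 3×3 linear system -3x + 5y - 4z = -58, 5x + 5y + 5z = -50, 6x - 2y - 3z = 28 (e.g. by elimination or Cramer's rule, determinant = 400) gives (1, -11, 0).

(1, -11, 0)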